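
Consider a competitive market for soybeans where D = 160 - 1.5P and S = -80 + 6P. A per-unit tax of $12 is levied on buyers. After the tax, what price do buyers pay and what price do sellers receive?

Buyers pay $41.6, sellers receive $29.6

Pre-tax equilibrium: P* = 32, Q* = 112.
Tax on buyers shifts demand to D = 160 − 1.5(P + 12) = 142 - 1.5P.
142 - 1.5P = -80 + 6P gives seller price Ps = 29.6; buyers pay Pb = 29.6 + 12 = 41.6.
New quantity: Q = 160 − 1.5(41.6) = 97.6.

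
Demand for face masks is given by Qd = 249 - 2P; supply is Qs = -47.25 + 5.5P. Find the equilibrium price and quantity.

P* = 39.5, Q* = 170

Set Qd = Qs: 249 - 2P = -47.25 + 5.5P.
296.25 = 7.5P, so P* = 39.5.
Q* = 249 − 2(39.5) = 170.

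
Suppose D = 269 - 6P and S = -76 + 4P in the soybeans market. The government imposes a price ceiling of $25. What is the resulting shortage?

Equilibrium price would be P* = 34.5, so the ceiling at 25 binds.
At P = 25: D = 269 − 6(25) = 119, S = -76 + 4(25) = 24.
Shortage = 119 − 24 = 95.

Shortage = 95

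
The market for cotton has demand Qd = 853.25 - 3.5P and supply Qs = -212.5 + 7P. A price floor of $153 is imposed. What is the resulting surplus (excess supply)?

Equilibrium price would be P* = 101.5, so the floor at 153 binds.
At P = 153: Qd = 317.75, Qs = 858.5.
Surplus = 858.5 − 317.75 = 540.75.

Surplus = 540.75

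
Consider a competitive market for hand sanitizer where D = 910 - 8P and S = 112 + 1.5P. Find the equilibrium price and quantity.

P* = 84, Q* = 238

Set D = S: 910 - 8P = 112 + 1.5P.
798 = 9.5P, so P* = 84.
Q* = 910 − 8(84) = 238.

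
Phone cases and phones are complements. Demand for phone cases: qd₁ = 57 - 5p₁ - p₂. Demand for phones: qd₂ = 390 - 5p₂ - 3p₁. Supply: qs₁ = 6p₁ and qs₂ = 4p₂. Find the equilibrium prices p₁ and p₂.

Market 1: 57 - 5p₁ - p₂ = 6p₁ → 11p₁ + p₂ = 57.
Market 2: 9p₂ + 3p₁ = 390.
Eliminating p₂: 9×(1) − 1×(2) gives 96p₁ = 123, so p₁ = 1.28125.
Back-substitute into (2): p₂ = (390 − 3×1.28125) / 9 = 42.90625.

p₁ = 1.28125, p₂ = 42.90625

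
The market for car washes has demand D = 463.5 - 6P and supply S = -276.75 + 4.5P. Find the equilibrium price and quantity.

P* = 70.5, Q* = 40.5

Set D = S: 463.5 - 6P = -276.75 + 4.5P.
740.25 = 10.5P, so P* = 70.5.
Q* = 463.5 − 6(70.5) = 40.5.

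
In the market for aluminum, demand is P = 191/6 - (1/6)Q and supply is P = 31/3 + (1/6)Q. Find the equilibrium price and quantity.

Set the two price expressions equal: 191/6 - (1/6)Q = 31/3 + (1/6)Q.
21.5 = (1/3)Q, so Q* = 64.5.
P* = 191/6 − (1/6)(64.5) = 253/12.

P* = 253/12, Q* = 64.5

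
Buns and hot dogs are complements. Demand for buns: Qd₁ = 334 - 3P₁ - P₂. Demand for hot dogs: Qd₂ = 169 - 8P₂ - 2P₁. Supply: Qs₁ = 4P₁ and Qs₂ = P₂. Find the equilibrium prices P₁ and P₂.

Market 1: 334 - 3P₁ - P₂ = 4P₁ → 7P₁ + P₂ = 334.
Market 2: 9P₂ + 2P₁ = 169.
Eliminating P₂: 9×(1) − 1×(2) gives 61P₁ = 2837, so P₁ = 2837/61.
Back-substitute into (2): P₂ = (169 − 2×2837/61) / 9 = 515/61.

P₁ = 2837/61, P₂ = 515/61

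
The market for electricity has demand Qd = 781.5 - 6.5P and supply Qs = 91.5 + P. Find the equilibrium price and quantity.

P* = 92, Q* = 183.5

Set Qd = Qs: 781.5 - 6.5P = 91.5 + P.
690 = 7.5P, so P* = 92.
Q* = 781.5 − 6.5(92) = 183.5.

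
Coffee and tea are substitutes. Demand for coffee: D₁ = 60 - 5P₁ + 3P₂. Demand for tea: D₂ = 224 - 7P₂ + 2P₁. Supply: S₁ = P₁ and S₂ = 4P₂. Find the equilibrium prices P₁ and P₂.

Market 1: 60 - 5P₁ + 3P₂ = P₁ → 6P₁ - 3P₂ = 60.
Market 2: 11P₂ - 2P₁ = 224.
Eliminating P₂: 11×(1) + 3×(2) gives 60P₁ = 1332, so P₁ = 22.2.
Back-substitute into (2): P₂ = (224 + 2×22.2) / 11 = 24.4.

P₁ = 22.2, P₂ = 24.4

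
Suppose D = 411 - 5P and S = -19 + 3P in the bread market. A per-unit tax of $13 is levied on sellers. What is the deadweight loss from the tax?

Pre-tax equilibrium: P* = 53.75, Q* = 142.25.
Tax on sellers shifts supply to S = -19 + 3(P − 13) = -58 + 3P.
411 - 5P = -58 + 3P gives buyer price Pb = 58.625; sellers receive Ps = 58.625 − 13 = 45.625.
New quantity: Q = 411 − 5(58.625) = 117.875.
DWL = ½ × 13 × (142.25 − 117.875) = 158.4375.

Deadweight loss = 158.4375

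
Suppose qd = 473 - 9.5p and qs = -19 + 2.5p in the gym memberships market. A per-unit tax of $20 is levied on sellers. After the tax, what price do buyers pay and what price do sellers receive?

Pre-tax equilibrium: p* = 41, q* = 83.5.
Tax on sellers shifts supply to qs = -19 + 2.5(p − 20) = -69 + 2.5p.
473 - 9.5p = -69 + 2.5p gives buyer price pb = 271/6; sellers receive ps = 271/6 − 20 = 151/6.
New quantity: q = 473 − 9.5(271/6) = 527/12.

Buyers pay 271/6, sellers receive 151/6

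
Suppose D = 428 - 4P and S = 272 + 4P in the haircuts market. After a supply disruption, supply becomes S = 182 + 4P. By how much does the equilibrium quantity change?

Original equilibrium: P* = 19.5, Q* = 350.
New equilibrium: 428 - 4P = 182 + 4P, so 246 = 8P and P' = 30.75; Q' = 428 − 4(30.75) = 305.
Change in quantity: 305 − 350 = -45.

ΔQ = -45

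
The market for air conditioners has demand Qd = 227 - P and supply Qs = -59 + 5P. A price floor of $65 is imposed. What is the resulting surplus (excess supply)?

Surplus = 104

Equilibrium price would be P* = 143/3, so the floor at 65 binds.
At P = 65: Qd = 162, Qs = 266.
Surplus = 266 − 162 = 104.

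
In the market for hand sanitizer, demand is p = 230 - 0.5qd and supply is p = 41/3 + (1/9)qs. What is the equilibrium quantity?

Set the two price expressions equal: 230 - 0.5q = 41/3 + (1/9)q.
649/3 = (11/18)q, so q* = 354.
p* = 230 − (0.5)(354) = 53.

q* = 354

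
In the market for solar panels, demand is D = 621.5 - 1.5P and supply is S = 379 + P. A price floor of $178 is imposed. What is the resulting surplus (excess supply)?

Equilibrium price would be P* = 97, so the floor at 178 binds.
At P = 178: D = 354.5, S = 557.
Surplus = 557 − 354.5 = 202.5.

Surplus = 202.5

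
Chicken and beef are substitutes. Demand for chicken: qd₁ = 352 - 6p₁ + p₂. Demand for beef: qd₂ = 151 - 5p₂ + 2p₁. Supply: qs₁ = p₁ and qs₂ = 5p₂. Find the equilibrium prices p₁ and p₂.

Market 1: 352 - 6p₁ + p₂ = p₁ → 7p₁ - p₂ = 352.
Market 2: 10p₂ - 2p₁ = 151.
Eliminating p₂: 10×(1) + 1×(2) gives 68p₁ = 3671, so p₁ = 3671/68.
Back-substitute into (2): p₂ = (151 + 2×3671/68) / 10 = 1761/68.

p₁ = 3671/68, p₂ = 1761/68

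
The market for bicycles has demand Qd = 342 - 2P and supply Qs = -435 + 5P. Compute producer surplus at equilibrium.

Producer surplus = 1440

Equilibrium: 342 - 2P = -435 + 5P gives P* = 111, Q* = 120.
Supply starts at P = 87 (where Qs = 0).
PS = ½(111 − 87)(120) = 1440.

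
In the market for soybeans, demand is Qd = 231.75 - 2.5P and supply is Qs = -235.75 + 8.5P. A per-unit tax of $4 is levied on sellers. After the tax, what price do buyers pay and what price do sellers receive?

Pre-tax equilibrium: P* = 42.5, Q* = 125.5.
Tax on sellers shifts supply to Qs = -235.75 + 8.5(P − 4) = -269.75 + 8.5P.
231.75 - 2.5P = -269.75 + 8.5P gives buyer price Pb = 1003/22; sellers receive Ps = 1003/22 − 4 = 915/22.
New quantity: Q = 231.75 − 2.5(1003/22) = 2591/22.

Buyers pay 1003/22, sellers receive 915/22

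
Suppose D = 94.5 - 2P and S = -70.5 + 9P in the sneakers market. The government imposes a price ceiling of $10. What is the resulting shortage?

Equilibrium price would be P* = 15, so the ceiling at 10 binds.
At P = 10: D = 94.5 − 2(10) = 74.5, S = -70.5 + 9(10) = 19.5.
Shortage = 74.5 − 19.5 = 55.

Shortage = 55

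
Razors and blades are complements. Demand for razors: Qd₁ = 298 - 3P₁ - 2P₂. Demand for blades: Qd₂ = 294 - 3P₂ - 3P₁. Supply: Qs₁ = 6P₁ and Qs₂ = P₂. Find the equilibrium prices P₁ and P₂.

Market 1: 298 - 3P₁ - 2P₂ = 6P₁ → 9P₁ + 2P₂ = 298.
Market 2: 4P₂ + 3P₁ = 294.
Eliminating P₂: 4×(1) − 2×(2) gives 30P₁ = 604, so P₁ = 302/15.
Back-substitute into (2): P₂ = (294 − 3×302/15) / 4 = 58.4.

P₁ = 302/15, P₂ = 58.4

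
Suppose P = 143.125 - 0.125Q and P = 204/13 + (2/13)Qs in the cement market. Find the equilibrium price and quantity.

P* = 86, Q* = 457

Set the two price expressions equal: 143.125 - 0.125Q = 204/13 + (2/13)Q.
13253/104 = (29/104)Q, so Q* = 457.
P* = 143.125 − (0.125)(457) = 86.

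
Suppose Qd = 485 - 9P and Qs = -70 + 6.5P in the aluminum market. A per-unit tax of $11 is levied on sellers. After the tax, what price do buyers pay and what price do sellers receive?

Pre-tax equilibrium: P* = 1110/31, Q* = 5045/31.
Tax on sellers shifts supply to Qs = -70 + 6.5(P − 11) = -141.5 + 6.5P.
485 - 9P = -141.5 + 6.5P gives buyer price Pb = 1253/31; sellers receive Ps = 1253/31 − 11 = 912/31.
New quantity: Q = 485 − 9(1253/31) = 3758/31.

Buyers pay 1253/31, sellers receive 912/31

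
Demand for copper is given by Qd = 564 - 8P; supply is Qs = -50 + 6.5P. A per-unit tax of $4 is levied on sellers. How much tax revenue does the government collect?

Pre-tax equilibrium: P* = 1228/29, Q* = 6532/29.
Tax on sellers shifts supply to Qs = -50 + 6.5(P − 4) = -76 + 6.5P.
564 - 8P = -76 + 6.5P gives buyer price Pb = 1280/29; sellers receive Ps = 1280/29 − 4 = 1164/29.
New quantity: Q = 564 − 8(1280/29) = 6116/29.
Revenue = 4 × 6116/29 = 24464/29.

Tax revenue = 24464/29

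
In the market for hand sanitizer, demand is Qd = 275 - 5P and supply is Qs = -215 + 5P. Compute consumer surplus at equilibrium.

Equilibrium: 275 - 5P = -215 + 5P gives P* = 49, Q* = 30.
Demand choke price (Qd = 0): P = 55.
CS = ½(55 − 49)(30) = 90.

Consumer surplus = 90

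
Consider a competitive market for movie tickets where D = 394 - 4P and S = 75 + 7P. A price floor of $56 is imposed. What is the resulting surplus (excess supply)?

Surplus = 297

Equilibrium price would be P* = 29, so the floor at 56 binds.
At P = 56: D = 170, S = 467.
Surplus = 467 − 170 = 297.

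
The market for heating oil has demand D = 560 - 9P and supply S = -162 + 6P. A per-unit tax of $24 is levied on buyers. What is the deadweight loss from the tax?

Pre-tax equilibrium: P* = 722/15, Q* = 126.8.
Tax on buyers shifts demand to D = 560 − 9(P + 24) = 344 - 9P.
344 - 9P = -162 + 6P gives seller price Ps = 506/15; buyers pay Pb = 506/15 + 24 = 866/15.
New quantity: Q = 560 − 9(866/15) = 40.4.
DWL = ½ × 24 × (126.8 − 40.4) = 1036.8.

Deadweight loss = 1036.8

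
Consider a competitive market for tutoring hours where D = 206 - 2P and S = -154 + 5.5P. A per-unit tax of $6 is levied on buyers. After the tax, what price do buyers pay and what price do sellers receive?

Buyers pay $52.4, sellers receive $46.4

Pre-tax equilibrium: P* = 48, Q* = 110.
Tax on buyers shifts demand to D = 206 − 2(P + 6) = 194 - 2P.
194 - 2P = -154 + 5.5P gives seller price Ps = 46.4; buyers pay Pb = 46.4 + 6 = 52.4.
New quantity: Q = 206 − 2(52.4) = 101.2.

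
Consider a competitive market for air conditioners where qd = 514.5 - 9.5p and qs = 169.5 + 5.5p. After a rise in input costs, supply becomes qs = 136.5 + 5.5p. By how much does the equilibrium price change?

Δp = 2.2

Original equilibrium: p* = 23, q* = 296.
New equilibrium: 514.5 - 9.5p = 136.5 + 5.5p, so 378 = 15p and p' = 25.2; q' = 514.5 − 9.5(25.2) = 275.1.
Change in price: 25.2 − 23 = 2.2.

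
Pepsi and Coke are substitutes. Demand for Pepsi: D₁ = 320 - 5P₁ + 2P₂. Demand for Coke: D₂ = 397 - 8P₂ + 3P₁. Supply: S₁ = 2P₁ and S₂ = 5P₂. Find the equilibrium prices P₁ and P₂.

P₁ = 4954/85, P₂ = 3739/85

Market 1: 320 - 5P₁ + 2P₂ = 2P₁ → 7P₁ - 2P₂ = 320.
Market 2: 13P₂ - 3P₁ = 397.
Eliminating P₂: 13×(1) + 2×(2) gives 85P₁ = 4954, so P₁ = 4954/85.
Back-substitute into (2): P₂ = (397 + 3×4954/85) / 13 = 3739/85.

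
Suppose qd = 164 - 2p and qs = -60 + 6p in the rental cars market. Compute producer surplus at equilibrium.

Equilibrium: 164 - 2p = -60 + 6p gives p* = 28, q* = 108.
Supply starts at p = 10 (where qs = 0).
PS = ½(28 − 10)(108) = 972.

Producer surplus = 972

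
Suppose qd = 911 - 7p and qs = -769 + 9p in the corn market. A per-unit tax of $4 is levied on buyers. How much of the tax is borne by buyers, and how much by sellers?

Pre-tax equilibrium: p* = 105, q* = 176.
Tax on buyers shifts demand to qd = 911 − 7(p + 4) = 883 - 7p.
883 - 7p = -769 + 9p gives seller price ps = 103.25; buyers pay pb = 103.25 + 4 = 107.25.
New quantity: q = 911 − 7(107.25) = 160.25.
Buyer burden = 107.25 − 105 = 2.25; seller burden = 105 − 103.25 = 1.75.

Buyers bear $2.25, sellers bear $1.75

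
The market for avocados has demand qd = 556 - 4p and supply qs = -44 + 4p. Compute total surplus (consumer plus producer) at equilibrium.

Equilibrium: 556 - 4p = -44 + 4p gives p* = 75, q* = 256.
Demand choke price: p = 139; supply starts at p = 11.
CS = ½(139 − 75)(256) = 8192; PS = ½(75 − 11)(256) = 8192.

Total surplus = 16384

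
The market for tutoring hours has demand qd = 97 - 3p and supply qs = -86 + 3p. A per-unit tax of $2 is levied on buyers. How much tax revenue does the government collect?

Tax revenue = 5

Pre-tax equilibrium: p* = 30.5, q* = 5.5.
Tax on buyers shifts demand to qd = 97 − 3(p + 2) = 91 - 3p.
91 - 3p = -86 + 3p gives seller price ps = 29.5; buyers pay pb = 29.5 + 2 = 31.5.
New quantity: q = 97 − 3(31.5) = 2.5.
Revenue = 2 × 2.5 = 5.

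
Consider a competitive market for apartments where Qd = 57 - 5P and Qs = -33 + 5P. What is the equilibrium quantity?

Q* = 12

Set Qd = Qs: 57 - 5P = -33 + 5P.
90 = 10P, so P* = 9.
Q* = 57 − 5(9) = 12.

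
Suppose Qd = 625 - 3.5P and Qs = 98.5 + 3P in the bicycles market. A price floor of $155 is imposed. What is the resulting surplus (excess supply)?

Equilibrium price would be P* = 81, so the floor at 155 binds.
At P = 155: Qd = 82.5, Qs = 563.5.
Surplus = 563.5 − 82.5 = 481.

Surplus = 481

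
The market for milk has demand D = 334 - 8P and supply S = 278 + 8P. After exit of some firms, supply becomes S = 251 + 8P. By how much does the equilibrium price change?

Original equilibrium: P* = 3.5, Q* = 306.
New equilibrium: 334 - 8P = 251 + 8P, so 83 = 16P and P' = 5.1875; Q' = 334 − 8(5.1875) = 292.5.
Change in price: 5.1875 − 3.5 = 1.6875.

ΔP = 1.6875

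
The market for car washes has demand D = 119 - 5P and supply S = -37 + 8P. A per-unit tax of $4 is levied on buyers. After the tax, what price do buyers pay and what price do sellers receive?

Buyers pay 188/13, sellers receive 136/13

Pre-tax equilibrium: P* = 12, Q* = 59.
Tax on buyers shifts demand to D = 119 − 5(P + 4) = 99 - 5P.
99 - 5P = -37 + 8P gives seller price Ps = 136/13; buyers pay Pb = 136/13 + 4 = 188/13.
New quantity: Q = 119 − 5(188/13) = 607/13.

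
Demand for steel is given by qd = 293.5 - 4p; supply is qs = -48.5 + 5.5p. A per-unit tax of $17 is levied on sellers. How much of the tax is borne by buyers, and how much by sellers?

Buyers bear 187/19, sellers bear 136/19

Pre-tax equilibrium: p* = 36, q* = 149.5.
Tax on sellers shifts supply to qs = -48.5 + 5.5(p − 17) = -142 + 5.5p.
293.5 - 4p = -142 + 5.5p gives buyer price pb = 871/19; sellers receive ps = 871/19 − 17 = 548/19.
New quantity: q = 293.5 − 4(871/19) = 4185/38.
Buyer burden = 871/19 − 36 = 187/19; seller burden = 36 − 548/19 = 136/19.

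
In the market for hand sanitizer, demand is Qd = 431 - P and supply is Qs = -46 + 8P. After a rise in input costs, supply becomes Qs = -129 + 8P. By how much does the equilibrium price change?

ΔP = 83/9

Original equilibrium: P* = 53, Q* = 378.
New equilibrium: 431 - P = -129 + 8P, so 560 = 9P and P' = 560/9; Q' = 431 − 1(560/9) = 3319/9.
Change in price: 560/9 − 53 = 83/9.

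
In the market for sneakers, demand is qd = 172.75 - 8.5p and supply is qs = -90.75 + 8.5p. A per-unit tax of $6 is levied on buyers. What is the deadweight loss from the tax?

Pre-tax equilibrium: p* = 15.5, q* = 41.
Tax on buyers shifts demand to qd = 172.75 − 8.5(p + 6) = 121.75 - 8.5p.
121.75 - 8.5p = -90.75 + 8.5p gives seller price ps = 12.5; buyers pay pb = 12.5 + 6 = 18.5.
New quantity: q = 172.75 − 8.5(18.5) = 15.5.
DWL = ½ × 6 × (41 − 15.5) = 76.5.

Deadweight loss = 76.5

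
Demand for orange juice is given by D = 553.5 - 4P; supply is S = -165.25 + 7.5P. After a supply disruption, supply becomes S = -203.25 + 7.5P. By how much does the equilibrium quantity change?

ΔQ = -304/23

Original equilibrium: P* = 62.5, Q* = 303.5.
New equilibrium: 553.5 - 4P = -203.25 + 7.5P, so 756.75 = 11.5P and P' = 3027/46; Q' = 553.5 − 4(3027/46) = 13353/46.
Change in quantity: 13353/46 − 303.5 = -304/23.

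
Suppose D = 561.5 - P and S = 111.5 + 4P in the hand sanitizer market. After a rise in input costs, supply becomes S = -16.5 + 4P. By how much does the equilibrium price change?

ΔP = 25.6

Original equilibrium: P* = 90, Q* = 471.5.
New equilibrium: 561.5 - P = -16.5 + 4P, so 578 = 5P and P' = 115.6; Q' = 561.5 − 1(115.6) = 445.9.
Change in price: 115.6 − 90 = 25.6.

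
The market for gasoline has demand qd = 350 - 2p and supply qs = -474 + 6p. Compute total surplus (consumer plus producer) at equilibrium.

Total surplus = 6912

Equilibrium: 350 - 2p = -474 + 6p gives p* = 103, q* = 144.
Demand choke price: p = 175; supply starts at p = 79.
CS = ½(175 − 103)(144) = 5184; PS = ½(103 − 79)(144) = 1728.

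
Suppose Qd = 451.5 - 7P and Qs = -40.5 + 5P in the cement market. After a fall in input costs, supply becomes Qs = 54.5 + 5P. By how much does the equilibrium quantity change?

ΔQ = 665/12

Original equilibrium: P* = 41, Q* = 164.5.
New equilibrium: 451.5 - 7P = 54.5 + 5P, so 397 = 12P and P' = 397/12; Q' = 451.5 − 7(397/12) = 2639/12.
Change in quantity: 2639/12 − 164.5 = 665/12.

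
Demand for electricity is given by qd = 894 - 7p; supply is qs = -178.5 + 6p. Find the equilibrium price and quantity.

p* = 82.5, q* = 316.5

Set qd = qs: 894 - 7p = -178.5 + 6p.
1072.5 = 13p, so p* = 82.5.
q* = 894 − 7(82.5) = 316.5.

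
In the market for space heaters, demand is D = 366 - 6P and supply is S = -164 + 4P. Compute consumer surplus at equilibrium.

Consumer surplus = 192

Equilibrium: 366 - 6P = -164 + 4P gives P* = 53, Q* = 48.
Demand choke price (D = 0): P = 61.
CS = ½(61 − 53)(48) = 192.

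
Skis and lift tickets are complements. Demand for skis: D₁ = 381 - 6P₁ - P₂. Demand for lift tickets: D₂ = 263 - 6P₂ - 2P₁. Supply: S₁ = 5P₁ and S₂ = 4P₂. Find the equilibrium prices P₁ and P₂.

P₁ = 3547/108, P₂ = 2131/108

Market 1: 381 - 6P₁ - P₂ = 5P₁ → 11P₁ + P₂ = 381.
Market 2: 10P₂ + 2P₁ = 263.
Eliminating P₂: 10×(1) − 1×(2) gives 108P₁ = 3547, so P₁ = 3547/108.
Back-substitute into (2): P₂ = (263 − 2×3547/108) / 10 = 2131/108.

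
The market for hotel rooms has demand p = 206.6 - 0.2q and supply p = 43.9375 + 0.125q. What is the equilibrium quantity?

Set the two price expressions equal: 206.6 - 0.2q = 43.9375 + 0.125q.
162.6625 = 0.325q, so q* = 500.5.
p* = 206.6 − (0.2)(500.5) = 106.5.

q* = 500.5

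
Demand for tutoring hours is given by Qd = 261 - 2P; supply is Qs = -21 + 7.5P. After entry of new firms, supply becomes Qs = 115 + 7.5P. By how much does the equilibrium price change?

Original equilibrium: P* = 564/19, Q* = 3831/19.
New equilibrium: 261 - 2P = 115 + 7.5P, so 146 = 9.5P and P' = 292/19; Q' = 261 − 2(292/19) = 4375/19.
Change in price: 292/19 − 564/19 = -272/19.

ΔP = -272/19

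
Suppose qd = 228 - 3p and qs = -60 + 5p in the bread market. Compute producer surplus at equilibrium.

Equilibrium: 228 - 3p = -60 + 5p gives p* = 36, q* = 120.
Supply starts at p = 12 (where qs = 0).
PS = ½(36 − 12)(120) = 1440.

Producer surplus = 1440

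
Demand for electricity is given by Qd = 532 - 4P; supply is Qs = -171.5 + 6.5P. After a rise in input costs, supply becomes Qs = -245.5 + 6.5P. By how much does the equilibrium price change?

Original equilibrium: P* = 67, Q* = 264.
New equilibrium: 532 - 4P = -245.5 + 6.5P, so 777.5 = 10.5P and P' = 1555/21; Q' = 532 − 4(1555/21) = 4952/21.
Change in price: 1555/21 − 67 = 148/21.

ΔP = 148/21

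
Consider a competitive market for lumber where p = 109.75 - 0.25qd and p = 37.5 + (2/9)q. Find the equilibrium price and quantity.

Set the two price expressions equal: 109.75 - 0.25q = 37.5 + (2/9)q.
72.25 = (17/36)q, so q* = 153.
p* = 109.75 − (0.25)(153) = 71.5.

p* = 71.5, q* = 153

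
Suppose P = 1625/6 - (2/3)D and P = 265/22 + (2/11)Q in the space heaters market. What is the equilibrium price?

P* = 67.5

Set the two price expressions equal: 1625/6 - (2/3)Q = 265/22 + (2/11)Q.
8540/33 = (28/33)Q, so Q* = 305.
P* = 1625/6 − (2/3)(305) = 67.5.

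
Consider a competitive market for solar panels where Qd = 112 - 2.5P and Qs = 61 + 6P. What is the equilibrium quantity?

Q* = 97

Set Qd = Qs: 112 - 2.5P = 61 + 6P.
51 = 8.5P, so P* = 6.
Q* = 112 − 2.5(6) = 97.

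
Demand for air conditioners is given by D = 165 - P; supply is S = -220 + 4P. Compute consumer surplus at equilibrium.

Consumer surplus = 3872

Equilibrium: 165 - P = -220 + 4P gives P* = 77, Q* = 88.
Demand choke price (D = 0): P = 165.
CS = ½(165 − 77)(88) = 3872.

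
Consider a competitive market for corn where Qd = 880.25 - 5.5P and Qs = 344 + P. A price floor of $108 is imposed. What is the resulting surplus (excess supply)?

Equilibrium price would be P* = 82.5, so the floor at 108 binds.
At P = 108: Qd = 286.25, Qs = 452.
Surplus = 452 − 286.25 = 165.75.

Surplus = 165.75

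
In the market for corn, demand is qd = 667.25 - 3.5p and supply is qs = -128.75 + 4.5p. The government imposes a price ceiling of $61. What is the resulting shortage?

Shortage = 308

Equilibrium price would be p* = 99.5, so the ceiling at 61 binds.
At p = 61: qd = 667.25 − 3.5(61) = 453.75, qs = -128.75 + 4.5(61) = 145.75.
Shortage = 453.75 − 145.75 = 308.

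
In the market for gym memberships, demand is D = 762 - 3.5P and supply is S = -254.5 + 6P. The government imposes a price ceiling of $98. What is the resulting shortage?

Equilibrium price would be P* = 107, so the ceiling at 98 binds.
At P = 98: D = 762 − 3.5(98) = 419, S = -254.5 + 6(98) = 333.5.
Shortage = 419 − 333.5 = 85.5.

Shortage = 85.5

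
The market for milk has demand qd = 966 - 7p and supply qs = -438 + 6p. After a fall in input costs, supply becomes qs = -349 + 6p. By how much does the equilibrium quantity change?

Original equilibrium: p* = 108, q* = 210.
New equilibrium: 966 - 7p = -349 + 6p, so 1315 = 13p and p' = 1315/13; q' = 966 − 7(1315/13) = 3353/13.
Change in quantity: 3353/13 − 210 = 623/13.

Δq = 623/13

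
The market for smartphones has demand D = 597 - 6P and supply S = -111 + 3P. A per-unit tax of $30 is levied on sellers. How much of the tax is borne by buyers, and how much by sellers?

Buyers bear $10, sellers bear $20

Pre-tax equilibrium: P* = 236/3, Q* = 125.
Tax on sellers shifts supply to S = -111 + 3(P − 30) = -201 + 3P.
597 - 6P = -201 + 3P gives buyer price Pb = 266/3; sellers receive Ps = 266/3 − 30 = 176/3.
New quantity: Q = 597 − 6(266/3) = 65.
Buyer burden = 266/3 − 236/3 = 10; seller burden = 236/3 − 176/3 = 20.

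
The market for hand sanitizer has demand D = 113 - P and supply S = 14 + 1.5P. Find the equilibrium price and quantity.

P* = 39.6, Q* = 73.4

Set D = S: 113 - P = 14 + 1.5P.
99 = 2.5P, so P* = 39.6.
Q* = 113 − 1(39.6) = 73.4.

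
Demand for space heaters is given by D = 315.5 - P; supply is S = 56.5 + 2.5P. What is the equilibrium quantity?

Set D = S: 315.5 - P = 56.5 + 2.5P.
259 = 3.5P, so P* = 74.
Q* = 315.5 − 1(74) = 241.5.

Q* = 241.5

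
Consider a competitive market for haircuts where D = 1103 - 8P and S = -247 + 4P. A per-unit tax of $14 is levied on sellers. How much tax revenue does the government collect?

Tax revenue = 6958/3

Pre-tax equilibrium: P* = 112.5, Q* = 203.
Tax on sellers shifts supply to S = -247 + 4(P − 14) = -303 + 4P.
1103 - 8P = -303 + 4P gives buyer price Pb = 703/6; sellers receive Ps = 703/6 − 14 = 619/6.
New quantity: Q = 1103 − 8(703/6) = 497/3.
Revenue = 14 × 497/3 = 6958/3.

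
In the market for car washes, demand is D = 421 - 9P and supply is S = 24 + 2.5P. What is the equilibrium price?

Set D = S: 421 - 9P = 24 + 2.5P.
397 = 11.5P, so P* = 794/23.
Q* = 421 − 9(794/23) = 2537/23.

P* = 794/23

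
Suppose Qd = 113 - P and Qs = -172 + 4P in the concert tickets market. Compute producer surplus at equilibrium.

Equilibrium: 113 - P = -172 + 4P gives P* = 57, Q* = 56.
Supply starts at P = 43 (where Qs = 0).
PS = ½(57 − 43)(56) = 392.

Producer surplus = 392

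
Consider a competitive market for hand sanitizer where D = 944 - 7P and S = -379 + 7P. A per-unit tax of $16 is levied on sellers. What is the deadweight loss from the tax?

Deadweight loss = 448

Pre-tax equilibrium: P* = 94.5, Q* = 282.5.
Tax on sellers shifts supply to S = -379 + 7(P − 16) = -491 + 7P.
944 - 7P = -491 + 7P gives buyer price Pb = 102.5; sellers receive Ps = 102.5 − 16 = 86.5.
New quantity: Q = 944 − 7(102.5) = 226.5.
DWL = ½ × 16 × (282.5 − 226.5) = 448.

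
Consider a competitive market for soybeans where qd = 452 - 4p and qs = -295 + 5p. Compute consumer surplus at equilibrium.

Consumer surplus = 1800

Equilibrium: 452 - 4p = -295 + 5p gives p* = 83, q* = 120.
Demand choke price (qd = 0): p = 113.
CS = ½(113 − 83)(120) = 1800.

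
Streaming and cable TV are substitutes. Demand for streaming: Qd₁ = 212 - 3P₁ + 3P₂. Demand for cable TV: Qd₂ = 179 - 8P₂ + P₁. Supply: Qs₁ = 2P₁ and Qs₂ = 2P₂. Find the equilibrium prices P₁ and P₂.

Market 1: 212 - 3P₁ + 3P₂ = 2P₁ → 5P₁ - 3P₂ = 212.
Market 2: 10P₂ - P₁ = 179.
Eliminating P₂: 10×(1) + 3×(2) gives 47P₁ = 2657, so P₁ = 2657/47.
Back-substitute into (2): P₂ = (179 + 1×2657/47) / 10 = 1107/47.

P₁ = 2657/47, P₂ = 1107/47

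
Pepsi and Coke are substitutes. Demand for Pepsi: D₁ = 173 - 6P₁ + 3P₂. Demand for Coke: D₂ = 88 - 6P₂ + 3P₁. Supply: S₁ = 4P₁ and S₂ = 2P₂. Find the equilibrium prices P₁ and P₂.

P₁ = 1648/71, P₂ = 1399/71

Market 1: 173 - 6P₁ + 3P₂ = 4P₁ → 10P₁ - 3P₂ = 173.
Market 2: 8P₂ - 3P₁ = 88.
Eliminating P₂: 8×(1) + 3×(2) gives 71P₁ = 1648, so P₁ = 1648/71.
Back-substitute into (2): P₂ = (88 + 3×1648/71) / 8 = 1399/71.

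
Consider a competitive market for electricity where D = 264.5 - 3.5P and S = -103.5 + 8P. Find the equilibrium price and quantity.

P* = 32, Q* = 152.5

Set D = S: 264.5 - 3.5P = -103.5 + 8P.
368 = 11.5P, so P* = 32.
Q* = 264.5 − 3.5(32) = 152.5.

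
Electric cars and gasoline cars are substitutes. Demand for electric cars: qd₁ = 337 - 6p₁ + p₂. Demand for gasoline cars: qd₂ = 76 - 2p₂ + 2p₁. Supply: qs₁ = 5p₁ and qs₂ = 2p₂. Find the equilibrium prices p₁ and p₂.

Market 1: 337 - 6p₁ + p₂ = 5p₁ → 11p₁ - p₂ = 337.
Market 2: 4p₂ - 2p₁ = 76.
Eliminating p₂: 4×(1) + 1×(2) gives 42p₁ = 1424, so p₁ = 712/21.
Back-substitute into (2): p₂ = (76 + 2×712/21) / 4 = 755/21.

p₁ = 712/21, p₂ = 755/21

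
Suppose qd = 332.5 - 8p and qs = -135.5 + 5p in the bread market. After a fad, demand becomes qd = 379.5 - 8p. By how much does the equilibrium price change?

Δp = 47/13

Original equilibrium: p* = 36, q* = 44.5.
New equilibrium: 379.5 - 8p = -135.5 + 5p, so 515 = 13p and p' = 515/13; q' = 379.5 − 8(515/13) = 1627/26.
Change in price: 515/13 − 36 = 47/13.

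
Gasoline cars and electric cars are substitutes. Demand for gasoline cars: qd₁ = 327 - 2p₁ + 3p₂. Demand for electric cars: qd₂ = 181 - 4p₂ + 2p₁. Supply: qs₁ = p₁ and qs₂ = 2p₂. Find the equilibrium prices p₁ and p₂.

p₁ = 208.75, p₂ = 99.75

Market 1: 327 - 2p₁ + 3p₂ = p₁ → 3p₁ - 3p₂ = 327.
Market 2: 6p₂ - 2p₁ = 181.
Eliminating p₂: 6×(1) + 3×(2) gives 12p₁ = 2505, so p₁ = 208.75.
Back-substitute into (2): p₂ = (181 + 2×208.75) / 6 = 99.75.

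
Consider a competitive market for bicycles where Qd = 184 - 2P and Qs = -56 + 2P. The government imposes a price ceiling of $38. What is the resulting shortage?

Equilibrium price would be P* = 60, so the ceiling at 38 binds.
At P = 38: Qd = 184 − 2(38) = 108, Qs = -56 + 2(38) = 20.
Shortage = 108 − 20 = 88.

Shortage = 88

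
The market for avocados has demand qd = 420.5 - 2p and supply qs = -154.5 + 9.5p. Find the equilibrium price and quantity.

Set qd = qs: 420.5 - 2p = -154.5 + 9.5p.
575 = 11.5p, so p* = 50.
q* = 420.5 − 2(50) = 320.5.

p* = 50, q* = 320.5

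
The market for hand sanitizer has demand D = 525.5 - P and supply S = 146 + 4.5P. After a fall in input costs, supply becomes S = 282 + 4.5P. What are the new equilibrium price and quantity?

Original equilibrium: P* = 69, Q* = 456.5.
New equilibrium: 525.5 - P = 282 + 4.5P, so 243.5 = 5.5P and P' = 487/11; Q' = 525.5 − 1(487/11) = 10587/22.

P' = 487/11, Q' = 10587/22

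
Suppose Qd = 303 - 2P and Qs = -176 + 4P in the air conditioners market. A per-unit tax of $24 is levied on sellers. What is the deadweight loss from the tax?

Deadweight loss = 384

Pre-tax equilibrium: P* = 479/6, Q* = 430/3.
Tax on sellers shifts supply to Qs = -176 + 4(P − 24) = -272 + 4P.
303 - 2P = -272 + 4P gives buyer price Pb = 575/6; sellers receive Ps = 575/6 − 24 = 431/6.
New quantity: Q = 303 − 2(575/6) = 334/3.
DWL = ½ × 24 × (430/3 − 334/3) = 384.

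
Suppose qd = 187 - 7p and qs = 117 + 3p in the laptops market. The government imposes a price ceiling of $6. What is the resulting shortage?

Equilibrium price would be p* = 7, so the ceiling at 6 binds.
At p = 6: qd = 187 − 7(6) = 145, qs = 117 + 3(6) = 135.
Shortage = 145 − 135 = 10.

Shortage = 10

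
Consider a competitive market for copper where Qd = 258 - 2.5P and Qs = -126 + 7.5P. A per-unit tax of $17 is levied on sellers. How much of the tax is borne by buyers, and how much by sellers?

Pre-tax equilibrium: P* = 38.4, Q* = 162.
Tax on sellers shifts supply to Qs = -126 + 7.5(P − 17) = -253.5 + 7.5P.
258 - 2.5P = -253.5 + 7.5P gives buyer price Pb = 51.15; sellers receive Ps = 51.15 − 17 = 34.15.
New quantity: Q = 258 − 2.5(51.15) = 130.125.
Buyer burden = 51.15 − 38.4 = 12.75; seller burden = 38.4 − 34.15 = 4.25.

Buyers bear $12.75, sellers bear $4.25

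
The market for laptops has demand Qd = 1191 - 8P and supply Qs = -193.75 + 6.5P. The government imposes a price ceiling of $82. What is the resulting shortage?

Shortage = 195.75

Equilibrium price would be P* = 95.5, so the ceiling at 82 binds.
At P = 82: Qd = 1191 − 8(82) = 535, Qs = -193.75 + 6.5(82) = 339.25.
Shortage = 535 − 339.25 = 195.75.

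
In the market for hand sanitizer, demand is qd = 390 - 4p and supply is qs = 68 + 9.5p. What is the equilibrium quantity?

Set qd = qs: 390 - 4p = 68 + 9.5p.
322 = 13.5p, so p* = 644/27.
q* = 390 − 4(644/27) = 7954/27.

q* = 7954/27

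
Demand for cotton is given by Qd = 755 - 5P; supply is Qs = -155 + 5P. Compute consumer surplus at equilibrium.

Equilibrium: 755 - 5P = -155 + 5P gives P* = 91, Q* = 300.
Demand choke price (Qd = 0): P = 151.
CS = ½(151 − 91)(300) = 9000.

Consumer surplus = 9000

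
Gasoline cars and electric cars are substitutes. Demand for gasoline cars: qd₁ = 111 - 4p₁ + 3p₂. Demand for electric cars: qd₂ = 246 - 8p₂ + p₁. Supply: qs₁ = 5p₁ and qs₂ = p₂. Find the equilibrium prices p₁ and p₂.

p₁ = 579/26, p₂ = 775/26

Market 1: 111 - 4p₁ + 3p₂ = 5p₁ → 9p₁ - 3p₂ = 111.
Market 2: 9p₂ - p₁ = 246.
Eliminating p₂: 9×(1) + 3×(2) gives 78p₁ = 1737, so p₁ = 579/26.
Back-substitute into (2): p₂ = (246 + 1×579/26) / 9 = 775/26.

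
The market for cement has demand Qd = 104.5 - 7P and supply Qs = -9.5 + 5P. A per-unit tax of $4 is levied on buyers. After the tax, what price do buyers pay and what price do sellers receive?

Pre-tax equilibrium: P* = 9.5, Q* = 38.
Tax on buyers shifts demand to Qd = 104.5 − 7(P + 4) = 76.5 - 7P.
76.5 - 7P = -9.5 + 5P gives seller price Ps = 43/6; buyers pay Pb = 43/6 + 4 = 67/6.
New quantity: Q = 104.5 − 7(67/6) = 79/3.

Buyers pay 67/6, sellers receive 43/6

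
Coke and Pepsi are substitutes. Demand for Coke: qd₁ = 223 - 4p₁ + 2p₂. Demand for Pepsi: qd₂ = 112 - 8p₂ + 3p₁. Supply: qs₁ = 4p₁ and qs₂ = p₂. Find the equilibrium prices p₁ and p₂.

p₁ = 2231/66, p₂ = 1565/66

Market 1: 223 - 4p₁ + 2p₂ = 4p₁ → 8p₁ - 2p₂ = 223.
Market 2: 9p₂ - 3p₁ = 112.
Eliminating p₂: 9×(1) + 2×(2) gives 66p₁ = 2231, so p₁ = 2231/66.
Back-substitute into (2): p₂ = (112 + 3×2231/66) / 9 = 1565/66.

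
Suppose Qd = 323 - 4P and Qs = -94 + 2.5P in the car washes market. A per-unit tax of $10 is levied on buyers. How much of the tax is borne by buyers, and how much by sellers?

Pre-tax equilibrium: P* = 834/13, Q* = 863/13.
Tax on buyers shifts demand to Qd = 323 − 4(P + 10) = 283 - 4P.
283 - 4P = -94 + 2.5P gives seller price Ps = 58; buyers pay Pb = 58 + 10 = 68.
New quantity: Q = 323 − 4(68) = 51.
Buyer burden = 68 − 834/13 = 50/13; seller burden = 834/13 − 58 = 80/13.

Buyers bear 50/13, sellers bear 80/13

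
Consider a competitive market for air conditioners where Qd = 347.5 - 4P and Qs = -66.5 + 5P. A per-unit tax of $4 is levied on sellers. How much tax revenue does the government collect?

Tax revenue = 5566/9

Pre-tax equilibrium: P* = 46, Q* = 163.5.
Tax on sellers shifts supply to Qs = -66.5 + 5(P − 4) = -86.5 + 5P.
347.5 - 4P = -86.5 + 5P gives buyer price Pb = 434/9; sellers receive Ps = 434/9 − 4 = 398/9.
New quantity: Q = 347.5 − 4(434/9) = 2783/18.
Revenue = 4 × 2783/18 = 5566/9.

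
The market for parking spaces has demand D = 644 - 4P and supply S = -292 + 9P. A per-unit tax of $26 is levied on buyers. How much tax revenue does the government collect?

Tax revenue = 7384

Pre-tax equilibrium: P* = 72, Q* = 356.
Tax on buyers shifts demand to D = 644 − 4(P + 26) = 540 - 4P.
540 - 4P = -292 + 9P gives seller price Ps = 64; buyers pay Pb = 64 + 26 = 90.
New quantity: Q = 644 − 4(90) = 284.
Revenue = 26 × 284 = 7384.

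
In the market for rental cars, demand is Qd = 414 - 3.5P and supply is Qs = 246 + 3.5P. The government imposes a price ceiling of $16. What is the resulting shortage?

Shortage = 56

Equilibrium price would be P* = 24, so the ceiling at 16 binds.
At P = 16: Qd = 414 − 3.5(16) = 358, Qs = 246 + 3.5(16) = 302.
Shortage = 358 − 302 = 56.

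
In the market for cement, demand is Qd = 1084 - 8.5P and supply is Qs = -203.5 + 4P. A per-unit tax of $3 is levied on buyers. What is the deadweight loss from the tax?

Deadweight loss = 12.24

Pre-tax equilibrium: P* = 103, Q* = 208.5.
Tax on buyers shifts demand to Qd = 1084 − 8.5(P + 3) = 1058.5 - 8.5P.
1058.5 - 8.5P = -203.5 + 4P gives seller price Ps = 100.96; buyers pay Pb = 100.96 + 3 = 103.96.
New quantity: Q = 1084 − 8.5(103.96) = 200.34.
DWL = ½ × 3 × (208.5 − 200.34) = 12.24.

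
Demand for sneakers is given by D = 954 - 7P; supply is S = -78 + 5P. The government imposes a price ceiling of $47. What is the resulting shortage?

Equilibrium price would be P* = 86, so the ceiling at 47 binds.
At P = 47: D = 954 − 7(47) = 625, S = -78 + 5(47) = 157.
Shortage = 625 − 157 = 468.

Shortage = 468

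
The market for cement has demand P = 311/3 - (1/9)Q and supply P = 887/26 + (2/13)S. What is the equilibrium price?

P* = 74.5

Set the two price expressions equal: 311/3 - (1/9)Q = 887/26 + (2/13)Q.
5425/78 = (31/117)Q, so Q* = 262.5.
P* = 311/3 − (1/9)(262.5) = 74.5.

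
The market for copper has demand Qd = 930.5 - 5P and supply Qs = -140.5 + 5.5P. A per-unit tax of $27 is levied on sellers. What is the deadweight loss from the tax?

Deadweight loss = 13365/14

Pre-tax equilibrium: P* = 102, Q* = 420.5.
Tax on sellers shifts supply to Qs = -140.5 + 5.5(P − 27) = -289 + 5.5P.
930.5 - 5P = -289 + 5.5P gives buyer price Pb = 813/7; sellers receive Ps = 813/7 − 27 = 624/7.
New quantity: Q = 930.5 − 5(813/7) = 4897/14.
DWL = ½ × 27 × (420.5 − 4897/14) = 13365/14.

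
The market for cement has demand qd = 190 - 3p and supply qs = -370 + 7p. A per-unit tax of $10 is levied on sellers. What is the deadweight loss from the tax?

Deadweight loss = 105

Pre-tax equilibrium: p* = 56, q* = 22.
Tax on sellers shifts supply to qs = -370 + 7(p − 10) = -440 + 7p.
190 - 3p = -440 + 7p gives buyer price pb = 63; sellers receive ps = 63 − 10 = 53.
New quantity: q = 190 − 3(63) = 1.
DWL = ½ × 10 × (22 − 1) = 105.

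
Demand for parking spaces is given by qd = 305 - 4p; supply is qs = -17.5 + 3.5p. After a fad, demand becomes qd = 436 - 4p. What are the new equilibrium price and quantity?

Original equilibrium: p* = 43, q* = 133.
New equilibrium: 436 - 4p = -17.5 + 3.5p, so 453.5 = 7.5p and p' = 907/15; q' = 436 − 4(907/15) = 2912/15.

p' = 907/15, q' = 2912/15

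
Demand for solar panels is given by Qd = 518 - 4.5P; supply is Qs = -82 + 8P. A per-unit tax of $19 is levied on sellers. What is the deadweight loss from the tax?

Pre-tax equilibrium: P* = 48, Q* = 302.
Tax on sellers shifts supply to Qs = -82 + 8(P − 19) = -234 + 8P.
518 - 4.5P = -234 + 8P gives buyer price Pb = 60.16; sellers receive Ps = 60.16 − 19 = 41.16.
New quantity: Q = 518 − 4.5(60.16) = 247.28.
DWL = ½ × 19 × (302 − 247.28) = 519.84.

Deadweight loss = 519.84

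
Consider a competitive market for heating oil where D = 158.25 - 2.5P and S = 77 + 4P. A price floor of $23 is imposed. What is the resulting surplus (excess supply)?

Equilibrium price would be P* = 12.5, so the floor at 23 binds.
At P = 23: D = 100.75, S = 169.
Surplus = 169 − 100.75 = 68.25.

Surplus = 68.25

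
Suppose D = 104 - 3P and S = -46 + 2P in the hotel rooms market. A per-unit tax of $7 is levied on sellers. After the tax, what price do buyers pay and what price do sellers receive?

Pre-tax equilibrium: P* = 30, Q* = 14.
Tax on sellers shifts supply to S = -46 + 2(P − 7) = -60 + 2P.
104 - 3P = -60 + 2P gives buyer price Pb = 32.8; sellers receive Ps = 32.8 − 7 = 25.8.
New quantity: Q = 104 − 3(32.8) = 5.6.

Buyers pay $32.8, sellers receive $25.8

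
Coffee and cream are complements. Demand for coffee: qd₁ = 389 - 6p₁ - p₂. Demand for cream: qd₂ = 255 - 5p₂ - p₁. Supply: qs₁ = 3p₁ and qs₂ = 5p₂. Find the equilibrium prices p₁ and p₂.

p₁ = 3635/89, p₂ = 1906/89

Market 1: 389 - 6p₁ - p₂ = 3p₁ → 9p₁ + p₂ = 389.
Market 2: 10p₂ + p₁ = 255.
Eliminating p₂: 10×(1) − 1×(2) gives 89p₁ = 3635, so p₁ = 3635/89.
Back-substitute into (2): p₂ = (255 − 1×3635/89) / 10 = 1906/89.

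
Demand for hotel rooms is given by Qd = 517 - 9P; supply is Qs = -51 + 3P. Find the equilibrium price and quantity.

Set Qd = Qs: 517 - 9P = -51 + 3P.
568 = 12P, so P* = 142/3.
Q* = 517 − 9(142/3) = 91.

P* = 142/3, Q* = 91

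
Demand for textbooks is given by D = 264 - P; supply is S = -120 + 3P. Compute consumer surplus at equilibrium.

Consumer surplus = 14112

Equilibrium: 264 - P = -120 + 3P gives P* = 96, Q* = 168.
Demand choke price (D = 0): P = 264.
CS = ½(264 − 96)(168) = 14112.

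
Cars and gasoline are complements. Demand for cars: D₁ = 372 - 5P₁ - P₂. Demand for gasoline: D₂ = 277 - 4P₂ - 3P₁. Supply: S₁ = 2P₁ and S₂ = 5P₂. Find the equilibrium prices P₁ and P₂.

Market 1: 372 - 5P₁ - P₂ = 2P₁ → 7P₁ + P₂ = 372.
Market 2: 9P₂ + 3P₁ = 277.
Eliminating P₂: 9×(1) − 1×(2) gives 60P₁ = 3071, so P₁ = 3071/60.
Back-substitute into (2): P₂ = (277 − 3×3071/60) / 9 = 823/60.

P₁ = 3071/60, P₂ = 823/60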